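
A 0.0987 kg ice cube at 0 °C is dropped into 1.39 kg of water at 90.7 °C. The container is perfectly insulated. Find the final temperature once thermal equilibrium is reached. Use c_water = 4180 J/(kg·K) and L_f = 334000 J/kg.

T_f ≈ 79.4 °C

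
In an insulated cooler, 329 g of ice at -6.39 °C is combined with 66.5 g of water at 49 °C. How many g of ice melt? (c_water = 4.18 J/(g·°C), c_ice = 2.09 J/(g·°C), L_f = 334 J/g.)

m_melted ≈ 27.6 g

Water can give up m c ΔT = 66.5·4.18·49 = 13621 J before reaching 0 °C.
Warming the ice to 0 °C takes 329·2.09·6.39 = 4393.8 J, leaving 9226.7 J for melting.
Fully melting the ice requires m_ice L_f = 329·334 = 109886 J.
Since 9226.7 < 109886 J, not all the ice melts; equilibrium is at 0 °C.
m_melt = 9226.7 / L_f = 27.62 g.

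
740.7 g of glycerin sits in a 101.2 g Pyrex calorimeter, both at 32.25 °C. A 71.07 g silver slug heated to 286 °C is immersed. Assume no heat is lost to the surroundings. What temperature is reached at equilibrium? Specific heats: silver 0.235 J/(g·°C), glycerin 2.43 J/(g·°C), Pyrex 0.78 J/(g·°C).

T_f ≈ 34.5 °C

Net heat exchanged in the isolated system is zero:
71.07×0.235×(T − 286) + 740.7×2.43×(T − 32.25) + 101.2×0.78×(T − 32.25) = 0
(16.7 + 1799.9 + 78.94) T = 16.7×286 + 1799.9×32.25 + 78.94×32.25
T = 65369 / 1895.5 = 34.5 °C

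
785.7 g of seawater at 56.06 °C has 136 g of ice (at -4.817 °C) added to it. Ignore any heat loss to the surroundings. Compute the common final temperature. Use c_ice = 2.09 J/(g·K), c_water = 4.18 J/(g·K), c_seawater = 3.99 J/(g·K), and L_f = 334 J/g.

T_f ≈ 34.8 °C

Taking heat into each body as positive, Σ m c ΔT = 0:
ice -4.817→0 °C: 136×2.09×4.817 = 1369.2; latent heat to melt: 136×334 = 45424; warm the meltwater: 568.48 T; seawater: 3134.9(T − 56.06)
3703.4 T = 175745 − 46793 = 128952
T ≈ 34.82 °C. Since T > 0 °C, the all-ice-melts assumption holds.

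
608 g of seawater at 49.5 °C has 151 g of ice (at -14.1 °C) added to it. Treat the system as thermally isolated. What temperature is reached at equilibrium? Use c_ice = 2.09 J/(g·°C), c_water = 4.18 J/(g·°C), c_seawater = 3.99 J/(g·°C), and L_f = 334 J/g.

T_f ≈ 21.3 °C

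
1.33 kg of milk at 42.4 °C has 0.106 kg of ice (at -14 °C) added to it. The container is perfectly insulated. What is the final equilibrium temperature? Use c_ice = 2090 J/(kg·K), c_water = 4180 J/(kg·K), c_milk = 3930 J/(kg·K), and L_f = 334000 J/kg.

Net heat exchanged in the isolated system is zero:
warm ice to 0 °C: 0.106·2090·(0 − (-14)) = 3101.6
  melt ice: 0.106·334000 = 35404
  warm the meltwater: 443.08 T
  milk: 5226.9(T − 42.4)
5670 T = 221621 − 38506 = 183115
T ≈ 32.30 °C — above 0 °C, consistent with complete melting.

T_f ≈ 32.3 °C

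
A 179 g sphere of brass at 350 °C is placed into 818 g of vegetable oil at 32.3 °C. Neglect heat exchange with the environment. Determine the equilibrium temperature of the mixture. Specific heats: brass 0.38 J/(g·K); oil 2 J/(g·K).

Conservation of energy gives ΣQ = 0:
179*0.38*(T − 350) + 818*2*(T − 32.3) = 0
68.02(T − 350) + 1636(T − 32.3) = 0
(68.02 + 1636) T = 68.02*350 + 1636*32.3
T = 76650/1704 ≈ 44.98 °C

T_f ≈ 45.0 °C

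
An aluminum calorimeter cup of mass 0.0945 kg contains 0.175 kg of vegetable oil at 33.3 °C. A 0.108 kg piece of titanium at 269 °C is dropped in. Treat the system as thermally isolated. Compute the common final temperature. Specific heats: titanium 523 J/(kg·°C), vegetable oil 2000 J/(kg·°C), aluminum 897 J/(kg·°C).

T_f ≈ 60.4 °C

Energy conservation, ΣQ = 0:
0.108×523×(T − 269) + 0.175×2000×(T − 33.3) + 0.0945×897×(T − 33.3) = 0
(56.48 + 350 + 84.77) T = 56.48×269 + 350×33.3 + 84.77×33.3
T ≈ 60.40 °C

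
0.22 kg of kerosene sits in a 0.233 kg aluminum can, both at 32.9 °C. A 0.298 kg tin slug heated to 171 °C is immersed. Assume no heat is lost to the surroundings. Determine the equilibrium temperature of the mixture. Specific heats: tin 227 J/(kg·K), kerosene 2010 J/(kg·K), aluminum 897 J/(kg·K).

Conservation of energy gives ΣQ = 0:
0.298×227×(T − 171) + 0.22×2010×(T − 32.9) + 0.233×897×(T − 32.9) = 0
67.65(T − 171) + 442.2(T − 32.9) + 209(T − 32.9) = 0
718.85 T = 32992
T = 32992 / 718.85 = 45.9 °C

T_f ≈ 45.9 °C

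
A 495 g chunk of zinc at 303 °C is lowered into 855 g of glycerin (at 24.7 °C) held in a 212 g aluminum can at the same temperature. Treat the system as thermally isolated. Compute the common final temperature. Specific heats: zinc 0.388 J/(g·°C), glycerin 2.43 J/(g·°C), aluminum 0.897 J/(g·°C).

T_f ≈ 46.4 °C

Conservation of energy gives ΣQ = 0:
495·0.388·(T − 303) + 855·2.43·(T − 24.7) + 212·0.897·(T − 24.7) = 0
192.06(T − 303) + 2077.7(T − 24.7) + 190.16(T − 24.7) = 0
2459.9 T = 114209
T ≈ 46.43 °C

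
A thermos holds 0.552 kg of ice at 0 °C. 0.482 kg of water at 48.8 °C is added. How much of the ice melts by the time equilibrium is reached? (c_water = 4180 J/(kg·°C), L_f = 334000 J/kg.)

m_melted ≈ 0.294 kg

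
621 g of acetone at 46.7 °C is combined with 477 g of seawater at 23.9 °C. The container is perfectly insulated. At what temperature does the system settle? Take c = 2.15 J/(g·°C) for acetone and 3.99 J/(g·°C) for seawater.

T_f ≈ 33.3 °C

|Q_acetone| = |Q_seawater|:
621·2.15·(46.7 − T) = 477·3.99·(T − 23.9)
1335.1(46.7 − T) = 1903.2(T − 23.9)
3238.4 T = 107839  ⇒  T ≈ 33.30 °C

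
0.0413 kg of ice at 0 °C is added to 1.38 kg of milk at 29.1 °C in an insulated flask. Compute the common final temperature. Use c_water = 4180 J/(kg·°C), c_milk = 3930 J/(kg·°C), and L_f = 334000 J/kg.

Energy balance with sensible and latent terms:
latent heat to melt: 0.0413·334000 = 13794
  warm the meltwater: 172.63 T
  milk: 5423.4(T − 29.1)
5596 T = 157821 − 13794 = 144027
T ≈ 25.74 °C (positive, so assuming full melt was valid).

T_f ≈ 25.7 °C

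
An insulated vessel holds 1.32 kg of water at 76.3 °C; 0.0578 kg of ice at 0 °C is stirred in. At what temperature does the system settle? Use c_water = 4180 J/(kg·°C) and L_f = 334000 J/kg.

Conservation of energy gives ΣQ = 0:
melt ice: 0.0578×334000 = 19305
  warm the meltwater: 241.6 T
  water: 5517.6(T − 76.3)
5759.2 T = 420993 − 19305 = 401688
T ≈ 69.75 °C — above 0 °C, consistent with complete melting.

T_f ≈ 69.7 °C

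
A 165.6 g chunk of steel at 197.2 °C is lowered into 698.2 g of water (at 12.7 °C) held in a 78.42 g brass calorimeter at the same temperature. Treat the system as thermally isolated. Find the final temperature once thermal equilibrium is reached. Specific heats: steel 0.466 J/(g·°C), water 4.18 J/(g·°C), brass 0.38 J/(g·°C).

T_f ≈ 17.4 °C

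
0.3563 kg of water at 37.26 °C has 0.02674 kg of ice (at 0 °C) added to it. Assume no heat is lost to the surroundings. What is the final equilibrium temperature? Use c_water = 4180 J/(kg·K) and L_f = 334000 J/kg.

T_f ≈ 29.1 °C

Conservation of energy gives ΣQ = 0:
fusion: m_ice L_f = 0.02674×334000 = 8931.2; meltwater 0→T: 0.02674×4180×T = 111.77 T; water: 1489.3(T − 37.26)
1601.1 T = 55493 − 8931.2 = 46561
T ≈ 29.08 °C — above 0 °C, consistent with complete melting.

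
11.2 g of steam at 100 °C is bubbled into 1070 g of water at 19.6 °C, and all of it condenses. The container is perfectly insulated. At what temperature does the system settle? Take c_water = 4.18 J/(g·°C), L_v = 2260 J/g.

T_f ≈ 26.0 °C

Energy conservation, ΣQ = 0:
latent heat released on condensation: 11.2·2260 = 25312
  condensate cools 100→T: 11.2·4.18·(T − 100) = 46.82(T − 100)
  original water: 4472.6(T − 19.6)
4519.4 T = 25312 + 4681.6 + 87663 = 117657
T ≈ 26.03 °C — below 100 °C, confirming all the steam condensed.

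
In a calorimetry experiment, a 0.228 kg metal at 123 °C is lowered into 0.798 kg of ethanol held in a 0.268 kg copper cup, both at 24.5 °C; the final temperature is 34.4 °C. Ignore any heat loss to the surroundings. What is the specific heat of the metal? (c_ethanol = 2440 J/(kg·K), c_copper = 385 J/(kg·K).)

c ≈ 1000 J/(kg·K)

Let T be the final temperature. ΣQ_i = 0:
0.228×c×(34.4 − 123) + 0.798×2440×(34.4 − 24.5) + 0.268×385×(34.4 − 24.5) = 0
-20.2 c = -20298
c = -20298/-20.2 ≈ 1005 J/(kg·K)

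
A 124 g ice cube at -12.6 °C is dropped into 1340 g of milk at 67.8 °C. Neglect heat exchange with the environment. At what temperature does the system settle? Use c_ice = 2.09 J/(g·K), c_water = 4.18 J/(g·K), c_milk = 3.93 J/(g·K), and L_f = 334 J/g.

T_f ≈ 54.0 °C

Energy conservation, ΣQ = 0:
warm ice to 0 °C: 124·2.09·(0 − (-12.6)) = 3265.4; melt ice: 124·334 = 41416; meltwater 0→T: 124·4.18·T = 518.32 T; milk: 5266.2(T − 67.8)
5784.5 T = 357048 − 44681 = 312367
T ≈ 54.00 °C (positive, so assuming full melt was valid).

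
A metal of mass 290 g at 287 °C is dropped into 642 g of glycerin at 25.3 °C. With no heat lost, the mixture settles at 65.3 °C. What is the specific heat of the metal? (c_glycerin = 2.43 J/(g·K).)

c ≈ 0.971 J/(g·K)

Heat lost by the metal = heat gained by the glycerin:
290·c·(287 − 65.3) = 642·2.43·(65.3 − 25.3)
64293 c = 62402  ⇒  c ≈ 0.9706 J/(g·K)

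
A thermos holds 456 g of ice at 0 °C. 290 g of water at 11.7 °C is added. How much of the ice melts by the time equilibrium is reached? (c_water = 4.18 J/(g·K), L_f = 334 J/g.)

m_melted ≈ 42.5 g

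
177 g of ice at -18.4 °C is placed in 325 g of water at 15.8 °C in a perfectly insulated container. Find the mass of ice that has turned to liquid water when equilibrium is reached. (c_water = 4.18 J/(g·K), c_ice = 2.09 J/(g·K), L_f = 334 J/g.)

Water can give up m c ΔT = 325·4.18·15.8 = 21464 J before reaching 0 °C.
Of that, 177·2.09·18.4 = 6806.7 J goes to bring the ice to 0 °C, leaving 14658 J.
Melting all 177 g of ice would need 177·334 = 59118 J.
14658 J < 59118 J, so only part of the ice melts and the system sits at 0 °C.
Mass melted = 14658/334 ≈ 43.88 g.

m_melted ≈ 43.9 g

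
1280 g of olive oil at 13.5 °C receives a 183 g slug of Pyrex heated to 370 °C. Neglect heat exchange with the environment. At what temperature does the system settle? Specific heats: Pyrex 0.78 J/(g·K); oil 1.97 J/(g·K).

T_f = Σ m_i c_i T_i / Σ m_i c_i:
T_f = (142.74*370 + 2521.6*13.5) / (142.74 + 2521.6)
    = 86855 / 2664.3 ≈ 32.60 °C

T_f ≈ 32.6 °C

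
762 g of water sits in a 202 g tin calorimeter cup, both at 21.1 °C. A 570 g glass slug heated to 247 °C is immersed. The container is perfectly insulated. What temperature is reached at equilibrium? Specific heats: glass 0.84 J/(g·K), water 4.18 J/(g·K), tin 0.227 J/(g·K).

T_f ≈ 50.3 °C

Let T be the final temperature. ΣQ_i = 0:
570·0.84·(T − 247) + 762·4.18·(T − 21.1) + 202·0.227·(T − 21.1) = 0
478.8(T − 247) + 3185.2(T − 21.1) + 45.85(T − 21.1) = 0
(478.8 + 3185.2 + 45.85) T = 478.8·247 + 3185.2·21.1 + 45.85·21.1
T ≈ 50.26 °C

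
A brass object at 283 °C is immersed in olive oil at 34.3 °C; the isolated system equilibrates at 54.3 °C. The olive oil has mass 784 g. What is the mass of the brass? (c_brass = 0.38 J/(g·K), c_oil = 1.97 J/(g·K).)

Let T be the final temperature. ΣQ_i = 0:
m·0.38·(54.3 − 283) + 784·1.97·(54.3 − 34.3) = 0
-86.91 m = -30890
m = -30890/-86.91 ≈ 355.4 g

m ≈ 355 g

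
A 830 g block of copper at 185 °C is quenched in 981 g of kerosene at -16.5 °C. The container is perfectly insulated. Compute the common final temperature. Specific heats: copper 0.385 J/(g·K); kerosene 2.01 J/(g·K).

Conservation of energy gives ΣQ = 0:
830*0.385*(T − 185) + 981*2.01*(T − (-16.5)) = 0
319.55(T − 185) + 1971.8(T − (-16.5)) = 0
(319.55 + 1971.8) T = 319.55*185 + 1971.8*(-16.5)
T ≈ 11.60 °C

T_f ≈ 11.6 °C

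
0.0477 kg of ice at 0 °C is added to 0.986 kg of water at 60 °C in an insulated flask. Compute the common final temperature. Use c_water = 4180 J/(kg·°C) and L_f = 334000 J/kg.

T_f ≈ 53.5 °C

Heat gained plus heat lost sum to zero:
fusion: m_ice L_f = 0.0477×334000 = 15932
  meltwater 0→T: 0.0477×4180×T = 199.39 T
  water: 4121.5(T − 60)
4320.9 T = 247289 − 15932 = 231357
T ≈ 53.54 °C — above 0 °C, consistent with complete melting.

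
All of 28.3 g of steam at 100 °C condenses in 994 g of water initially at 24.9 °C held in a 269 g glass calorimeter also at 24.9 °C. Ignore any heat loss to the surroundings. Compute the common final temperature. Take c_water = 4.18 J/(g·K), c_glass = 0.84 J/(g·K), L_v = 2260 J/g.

T_f ≈ 41.1 °C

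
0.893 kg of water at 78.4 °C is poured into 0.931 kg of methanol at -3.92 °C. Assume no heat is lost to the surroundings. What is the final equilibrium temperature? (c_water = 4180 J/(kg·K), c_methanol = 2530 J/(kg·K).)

Setting the total heat transfer to zero:
0.893·4180·(T − 78.4) + 0.931·2530·(T − (-3.92)) = 0
(3732.7 + 2355.4) T = 3732.7·78.4 + 2355.4·(-3.92)
T = 283414/6088.2 ≈ 46.55 °C

T_f ≈ 46.6 °C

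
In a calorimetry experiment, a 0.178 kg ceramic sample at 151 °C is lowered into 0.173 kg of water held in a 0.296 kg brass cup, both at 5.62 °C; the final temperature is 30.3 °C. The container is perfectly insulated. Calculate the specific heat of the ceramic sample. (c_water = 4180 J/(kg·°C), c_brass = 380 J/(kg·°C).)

Net heat exchanged in the isolated system is zero:
0.178×c×(30.3 − 151) + 0.173×4180×(30.3 − 5.62) + 0.296×380×(30.3 − 5.62) = 0
-21.48 c = -20623
c = -20623/-21.48 ≈ 959.9 J/(kg·°C)

c ≈ 960 J/(kg·°C)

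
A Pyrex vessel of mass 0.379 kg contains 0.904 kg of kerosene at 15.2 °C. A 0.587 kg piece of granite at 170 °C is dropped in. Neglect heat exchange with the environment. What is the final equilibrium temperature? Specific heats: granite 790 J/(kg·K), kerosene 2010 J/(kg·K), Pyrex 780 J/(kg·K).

Heat gained plus heat lost sum to zero:
0.587·790·(T − 170) + 0.904·2010·(T − 15.2) + 0.379·780·(T − 15.2) = 0
(463.73 + 1817 + 295.62) T = 463.73·170 + 1817·15.2 + 295.62·15.2
T ≈ 43.06 °C

T_f ≈ 43.1 °C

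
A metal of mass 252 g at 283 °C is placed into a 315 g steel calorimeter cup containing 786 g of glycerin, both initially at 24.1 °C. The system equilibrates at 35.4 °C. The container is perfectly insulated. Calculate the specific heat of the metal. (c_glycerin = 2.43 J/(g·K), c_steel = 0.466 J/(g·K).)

c ≈ 0.372 J/(g·K)

Setting the total heat transfer to zero:
252·c·(35.4 − 283) + 786·2.43·(35.4 − 24.1) + 315·0.466·(35.4 − 24.1) = 0
-62395 c = -23242
c = -23242/-62395 ≈ 0.3725 J/(g·K)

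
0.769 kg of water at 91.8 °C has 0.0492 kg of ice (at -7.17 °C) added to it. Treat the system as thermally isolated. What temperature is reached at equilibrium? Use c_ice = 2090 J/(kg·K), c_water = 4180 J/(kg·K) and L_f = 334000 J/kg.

Setting the total heat transfer to zero:
ice -7.17→0 °C: 0.0492·2090·7.17 = 737.28
  fusion: m_ice L_f = 0.0492·334000 = 16433
  meltwater 0→T: 0.0492·4180·T = 205.66 T
  water: 3214.4(T − 91.8)
3420.1 T = 295084 − 17170 = 277914
T ≈ 81.26 °C (positive, so assuming full melt was valid).

T_f ≈ 81.3 °C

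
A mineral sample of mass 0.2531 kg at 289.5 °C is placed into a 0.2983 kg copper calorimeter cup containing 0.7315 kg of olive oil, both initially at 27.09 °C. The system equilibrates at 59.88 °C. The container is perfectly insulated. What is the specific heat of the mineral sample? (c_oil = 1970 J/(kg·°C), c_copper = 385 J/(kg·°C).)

c ≈ 878 J/(kg·°C)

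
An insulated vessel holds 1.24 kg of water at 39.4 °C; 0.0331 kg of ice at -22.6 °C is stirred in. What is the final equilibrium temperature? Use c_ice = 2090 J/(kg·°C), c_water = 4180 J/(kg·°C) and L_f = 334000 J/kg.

Net heat exchanged in the isolated system is zero:
warm ice to 0 °C: 0.0331·2090·(0 − (-22.6)) = 1563.4; latent heat to melt: 0.0331·334000 = 11055; meltwater 0→T: 0.0331·4180·T = 138.36 T; water: 5183.2(T − 39.4)
5321.6 T = 204218 − 12619 = 191599
T ≈ 36.00 °C — above 0 °C, consistent with complete melting.

T_f ≈ 36.0 °C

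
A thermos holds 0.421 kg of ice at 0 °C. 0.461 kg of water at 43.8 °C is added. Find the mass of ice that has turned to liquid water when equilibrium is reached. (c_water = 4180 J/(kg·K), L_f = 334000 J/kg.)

Cooling the water to 0 °C releases 0.461×4180×43.8 = 84402 J.
Melting all 0.421 kg of ice would need 0.421×334000 = 140614 J.
Since 84402 < 140614 J, not all the ice melts; equilibrium is at 0 °C.
m_melt = 84402 / L_f = 0.2527 kg.

m_melted ≈ 0.253 kg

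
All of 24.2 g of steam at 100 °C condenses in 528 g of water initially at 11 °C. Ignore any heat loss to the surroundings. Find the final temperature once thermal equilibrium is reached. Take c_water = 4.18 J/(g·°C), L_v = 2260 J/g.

Energy conservation, ΣQ = 0:
latent heat released on condensation: 24.2×2260 = 54692
  condensate cools 100→T: 24.2×4.18×(T − 100) = 101.16(T − 100)
  water warms: 528×4.18×(T − 11) = 2207(T − 11)
2308.2 T = 54692 + 10116 + 24277 = 89085
T ≈ 38.60 °C — below 100 °C, confirming all the steam condensed.

T_f ≈ 38.6 °C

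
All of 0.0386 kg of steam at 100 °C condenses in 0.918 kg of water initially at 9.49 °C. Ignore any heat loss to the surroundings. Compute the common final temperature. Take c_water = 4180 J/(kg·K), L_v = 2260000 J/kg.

Sum of m c ΔT and latent-heat terms is zero:
latent heat released on condensation: 0.0386·2260000 = 87236
  condensed water 100 °C→T: 161.35(T − 100)
  water warms: 0.918·4180·(T − 9.49) = 3837.2(T − 9.49)
3998.6 T = 87236 + 16135 + 36415 = 139786
T ≈ 34.96 °C (< 100 °C, so full condensation is consistent).

T_f ≈ 35.0 °C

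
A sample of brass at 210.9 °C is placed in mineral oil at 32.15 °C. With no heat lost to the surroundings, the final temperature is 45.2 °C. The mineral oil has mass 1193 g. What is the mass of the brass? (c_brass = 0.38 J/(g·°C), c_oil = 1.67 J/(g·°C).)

Heat lost by the brass = heat gained by the oil:
m×0.38×(210.9 − 45.2) = 1193×1.67×(45.2 − 32.15)
62.97 m = 26000  ⇒  m ≈ 412.9 g

m ≈ 413 g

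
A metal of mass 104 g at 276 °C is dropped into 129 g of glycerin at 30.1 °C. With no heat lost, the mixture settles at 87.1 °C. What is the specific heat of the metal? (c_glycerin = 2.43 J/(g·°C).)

c ≈ 0.91 J/(g·°C)

Setting the total heat transfer to zero:
104×c×(87.1 − 276) + 129×2.43×(87.1 − 30.1) = 0
-19646 c = -17868
c = -17868/-19646 ≈ 0.9095 J/(g·°C)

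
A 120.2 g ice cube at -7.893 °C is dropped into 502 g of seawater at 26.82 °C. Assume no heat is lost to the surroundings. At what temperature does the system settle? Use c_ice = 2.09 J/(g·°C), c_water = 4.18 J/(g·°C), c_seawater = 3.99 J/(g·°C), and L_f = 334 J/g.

T_f ≈ 4.6 °C

Let T be the final temperature. ΣQ_i = 0:
warm ice to 0 °C: 120.2·2.09·(0 − (-7.893)) = 1982.9; latent heat to melt: 120.2·334 = 40147; meltwater 0→T: 120.2·4.18·T = 502.44 T; seawater: 2003(T − 26.82)
2505.4 T = 53720 − 42130 = 11590
T ≈ 4.63 °C — above 0 °C, consistent with complete melting.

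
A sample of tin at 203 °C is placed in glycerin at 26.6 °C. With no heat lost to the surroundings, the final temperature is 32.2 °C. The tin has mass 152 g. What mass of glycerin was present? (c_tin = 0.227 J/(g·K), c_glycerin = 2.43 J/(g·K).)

Let T be the final temperature. ΣQ_i = 0:
152·0.227·(32.2 − 203) + m·2.43·(32.2 − 26.6) = 0
13.61 m = 5893.3
m = 5893.3/13.61 ≈ 433.1 g

m ≈ 433 g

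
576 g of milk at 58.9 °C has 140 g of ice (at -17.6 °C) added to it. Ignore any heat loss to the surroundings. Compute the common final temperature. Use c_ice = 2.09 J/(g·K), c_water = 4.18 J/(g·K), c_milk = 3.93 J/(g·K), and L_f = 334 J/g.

T_f ≈ 28.6 °C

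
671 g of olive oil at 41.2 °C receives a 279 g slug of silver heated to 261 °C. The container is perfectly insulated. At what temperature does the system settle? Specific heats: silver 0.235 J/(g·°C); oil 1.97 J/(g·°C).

Energy conservation, ΣQ = 0:
279*0.235*(T − 261) + 671*1.97*(T − 41.2) = 0
65.56(T − 261) + 1321.9(T − 41.2) = 0
(65.56 + 1321.9) T = 65.56*261 + 1321.9*41.2
T = 71574/1387.4 ≈ 51.59 °C

T_f ≈ 51.6 °C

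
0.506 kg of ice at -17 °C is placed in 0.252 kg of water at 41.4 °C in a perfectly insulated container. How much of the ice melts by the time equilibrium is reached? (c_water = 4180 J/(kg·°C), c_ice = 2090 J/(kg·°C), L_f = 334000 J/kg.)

m_melted ≈ 0.0767 kg

Water can give up m c ΔT = 0.252·4180·41.4 = 43609 J before reaching 0 °C.
Of that, 0.506·2090·17 = 17978 J goes to bring the ice to 0 °C, leaving 25631 J.
Melting all 0.506 kg of ice would need 0.506·334000 = 169004 J.
That's not enough to melt it all — equilibrium is at 0 °C with ice remaining.
Mass melted = 25631/334000 ≈ 0.07674 kg.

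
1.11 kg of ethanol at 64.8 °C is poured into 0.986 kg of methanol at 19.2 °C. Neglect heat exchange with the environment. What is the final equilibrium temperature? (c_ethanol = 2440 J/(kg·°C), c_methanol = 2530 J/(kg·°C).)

T_f ≈ 42.9 °C

|Q_ethanol| = |Q_methanol|:
1.11·2440·(64.8 − T) = 0.986·2530·(T − 19.2)
2708.4(64.8 − T) = 2494.6(T − 19.2)
5203 T = 223400  ⇒  T ≈ 42.94 °C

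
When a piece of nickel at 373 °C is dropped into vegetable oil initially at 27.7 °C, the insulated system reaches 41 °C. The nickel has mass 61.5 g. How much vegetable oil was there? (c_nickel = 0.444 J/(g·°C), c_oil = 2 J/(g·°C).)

m ≈ 341 g

|Q_nickel| = |Q_oil|:
61.5×0.444×(373 − 41) = m×2×(41 − 27.7)
26.6 m = 9065.6  ⇒  m ≈ 340.8 g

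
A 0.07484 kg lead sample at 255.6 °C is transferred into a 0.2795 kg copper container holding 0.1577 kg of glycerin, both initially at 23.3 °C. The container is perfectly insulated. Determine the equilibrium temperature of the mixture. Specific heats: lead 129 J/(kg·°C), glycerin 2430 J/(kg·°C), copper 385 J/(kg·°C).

T_f ≈ 27.8 °C

Conservation of energy gives ΣQ = 0:
0.07484*129*(T − 255.6) + 0.1577*2430*(T − 23.3) + 0.2795*385*(T − 23.3) = 0
9.654(T − 255.6) + 383.21(T − 23.3) + 107.61(T − 23.3) = 0
(9.654 + 383.21 + 107.61) T = 9.654*255.6 + 383.21*23.3 + 107.61*23.3
T = 13904 / 500.47 = 27.8 °C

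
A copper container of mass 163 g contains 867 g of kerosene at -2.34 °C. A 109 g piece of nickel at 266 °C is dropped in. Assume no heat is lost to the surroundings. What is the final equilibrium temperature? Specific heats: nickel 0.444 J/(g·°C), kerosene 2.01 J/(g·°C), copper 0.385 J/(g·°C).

T_f ≈ 4.7 °C

Conservation of energy gives ΣQ = 0:
109*0.444*(T − 266) + 867*2.01*(T − (-2.34)) + 163*0.385*(T − (-2.34)) = 0
(48.4 + 1742.7 + 62.76) T = 48.4*266 + 1742.7*(-2.34) + 62.76*(-2.34)
T = 8648.6/1853.8 ≈ 4.67 °C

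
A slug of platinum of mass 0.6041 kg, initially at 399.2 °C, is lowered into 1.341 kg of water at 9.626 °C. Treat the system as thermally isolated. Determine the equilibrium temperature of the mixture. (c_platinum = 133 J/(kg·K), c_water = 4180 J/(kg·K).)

T_f ≈ 15.1 °C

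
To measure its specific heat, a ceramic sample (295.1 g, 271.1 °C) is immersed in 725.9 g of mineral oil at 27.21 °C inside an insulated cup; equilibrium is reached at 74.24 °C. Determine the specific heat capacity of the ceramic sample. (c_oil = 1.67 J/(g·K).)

c ≈ 0.981 J/(g·K)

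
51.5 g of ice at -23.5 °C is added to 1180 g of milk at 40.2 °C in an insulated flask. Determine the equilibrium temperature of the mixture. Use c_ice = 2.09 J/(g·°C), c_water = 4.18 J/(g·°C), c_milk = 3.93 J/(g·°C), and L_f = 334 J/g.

T_f ≈ 34.4 °C

Sum of m c ΔT and latent-heat terms is zero:
ice -23.5→0 °C: 51.5×2.09×23.5 = 2529.4
  melt ice: 51.5×334 = 17201
  meltwater 0→T: 51.5×4.18×T = 215.27 T
  milk cools: 1180×3.93×(T − 40.2) = 4637.4(T − 40.2)
4852.7 T = 186423 − 19730 = 166693
T ≈ 34.35 °C (positive, so assuming full melt was valid).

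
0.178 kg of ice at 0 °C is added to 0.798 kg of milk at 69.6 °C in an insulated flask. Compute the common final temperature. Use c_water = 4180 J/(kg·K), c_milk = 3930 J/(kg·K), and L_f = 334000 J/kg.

T_f ≈ 40.9 °C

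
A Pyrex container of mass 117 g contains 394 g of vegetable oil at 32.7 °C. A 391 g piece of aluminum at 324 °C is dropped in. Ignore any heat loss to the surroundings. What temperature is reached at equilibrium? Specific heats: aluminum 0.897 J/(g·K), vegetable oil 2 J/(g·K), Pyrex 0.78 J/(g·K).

T_f ≈ 115.8 °C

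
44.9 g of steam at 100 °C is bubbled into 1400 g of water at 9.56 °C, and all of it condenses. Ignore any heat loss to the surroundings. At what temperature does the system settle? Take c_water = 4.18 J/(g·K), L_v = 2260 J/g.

Heat gained plus heat lost sum to zero:
latent heat released on condensation: 44.9×2260 = 101474; condensate cools 100→T: 44.9×4.18×(T − 100) = 187.68(T − 100); water warms: 1400×4.18×(T − 9.56) = 5852(T − 9.56)
6039.7 T = 101474 + 18768 + 55945 = 176187
T ≈ 29.17 °C (< 100 °C, so full condensation is consistent).

T_f ≈ 29.2 °C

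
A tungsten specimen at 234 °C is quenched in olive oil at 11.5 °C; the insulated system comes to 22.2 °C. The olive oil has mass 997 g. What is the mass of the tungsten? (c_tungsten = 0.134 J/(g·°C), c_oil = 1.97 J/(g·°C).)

m ≈ 740 g

Heat lost by the tungsten = heat gained by the oil:
m×0.134×(234 − 22.2) = 997×1.97×(22.2 − 11.5)
28.38 m = 21016  ⇒  m ≈ 740.5 g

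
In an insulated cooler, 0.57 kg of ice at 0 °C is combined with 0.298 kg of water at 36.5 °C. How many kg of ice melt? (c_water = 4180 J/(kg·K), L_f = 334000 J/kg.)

m_melted ≈ 0.136 kg

Heat available from the water dropping to 0 °C: 0.298×4180×36.5 = 45466 J.
Fully melting the ice requires m_ice L_f = 0.57×334000 = 190380 J.
Since 45466 < 190380 J, not all the ice melts; equilibrium is at 0 °C.
m_melt = 45466 / L_f = 0.1361 kg.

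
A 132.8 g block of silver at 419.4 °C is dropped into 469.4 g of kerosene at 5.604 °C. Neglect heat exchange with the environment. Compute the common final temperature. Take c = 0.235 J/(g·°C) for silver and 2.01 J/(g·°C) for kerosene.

T_f is the heat-capacity-weighted average of the initial temperatures:
T_f = (31.21*419.4 + 943.49*5.604) / (31.21 + 943.49)
    = 18376 / 974.7 ≈ 18.85 °C

T_f ≈ 18.9 °C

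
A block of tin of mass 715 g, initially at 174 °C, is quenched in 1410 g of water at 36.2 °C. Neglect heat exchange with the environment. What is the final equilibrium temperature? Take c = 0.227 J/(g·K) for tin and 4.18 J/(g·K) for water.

T_f ≈ 39.9 °C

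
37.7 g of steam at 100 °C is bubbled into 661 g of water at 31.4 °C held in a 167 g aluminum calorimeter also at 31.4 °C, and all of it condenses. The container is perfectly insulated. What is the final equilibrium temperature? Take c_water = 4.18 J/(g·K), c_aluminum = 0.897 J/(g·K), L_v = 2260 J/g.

T_f ≈ 62.7 °C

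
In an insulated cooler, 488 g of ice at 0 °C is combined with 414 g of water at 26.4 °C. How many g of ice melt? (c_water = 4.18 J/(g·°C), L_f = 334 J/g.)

m_melted ≈ 137 g

Water can give up m c ΔT = 414×4.18×26.4 = 45686 J before reaching 0 °C.
Fully melting the ice requires m_ice L_f = 488×334 = 162992 J.
45686 J < 162992 J, so only part of the ice melts and the system sits at 0 °C.
m_melt = 45686 / L_f = 136.8 g.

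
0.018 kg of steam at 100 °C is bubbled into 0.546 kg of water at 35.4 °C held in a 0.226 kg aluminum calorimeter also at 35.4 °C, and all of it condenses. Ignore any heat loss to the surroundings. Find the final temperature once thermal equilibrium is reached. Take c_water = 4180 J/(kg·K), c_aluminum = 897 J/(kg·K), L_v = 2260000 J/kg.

Let T be the final temperature. ΣQ_i = 0:
condense steam: −0.018×2260000 = −40680; condensed water 100 °C→T: 75.24(T − 100); water warms: 0.546×4180×(T − 35.4) = 2282.3(T − 35.4); cup: 202.72(T − 35.4)
2560.2 T = 40680 + 7524 + 87969 = 136173
T ≈ 53.19 °C (< 100 °C, so full condensation is consistent).

T_f ≈ 53.2 °C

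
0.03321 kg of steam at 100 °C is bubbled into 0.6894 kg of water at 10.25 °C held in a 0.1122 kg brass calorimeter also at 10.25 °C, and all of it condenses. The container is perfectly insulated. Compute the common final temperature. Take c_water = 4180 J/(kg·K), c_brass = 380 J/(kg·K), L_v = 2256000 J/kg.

Sum of m c ΔT and latent-heat terms is zero:
latent heat released on condensation: 0.03321×2256000 = 74922; condensate cools 100→T: 0.03321×4180×(T − 100) = 138.82(T − 100); original water: 2881.7(T − 10.25); cup: 42.64(T − 10.25)
3063.1 T = 74922 + 13882 + 29974 = 118778
T ≈ 38.78 °C — below 100 °C, confirming all the steam condensed.

T_f ≈ 38.8 °C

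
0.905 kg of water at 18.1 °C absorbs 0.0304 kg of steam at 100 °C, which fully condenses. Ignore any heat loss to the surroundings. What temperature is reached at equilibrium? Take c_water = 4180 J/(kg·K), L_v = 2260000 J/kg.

T_f ≈ 38.3 °C

Heat gained plus heat lost sum to zero:
condense steam: −0.0304·2260000 = −68704
  condensate cools 100→T: 0.0304·4180·(T − 100) = 127.07(T − 100)
  original water: 3782.9(T − 18.1)
3910 T = 68704 + 12707 + 68470 = 149882
T ≈ 38.33 °C (< 100 °C, so full condensation is consistent).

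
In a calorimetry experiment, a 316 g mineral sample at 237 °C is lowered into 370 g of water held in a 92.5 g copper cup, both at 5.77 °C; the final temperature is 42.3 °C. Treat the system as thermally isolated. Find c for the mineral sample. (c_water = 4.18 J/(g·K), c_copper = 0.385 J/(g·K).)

c ≈ 0.939 J/(g·K)

Heat gained plus heat lost sum to zero:
316×c×(42.3 − 237) + 370×4.18×(42.3 − 5.77) + 92.5×0.385×(42.3 − 5.77) = 0
-61525 c = -57798
c = -57798/-61525 ≈ 0.9394 J/(g·K)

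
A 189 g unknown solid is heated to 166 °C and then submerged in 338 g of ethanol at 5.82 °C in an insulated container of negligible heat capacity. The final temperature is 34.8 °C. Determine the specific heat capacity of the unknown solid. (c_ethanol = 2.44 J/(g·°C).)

c ≈ 0.964 J/(g·°C)

Setting the total heat transfer to zero:
189·c·(34.8 − 166) + 338·2.44·(34.8 − 5.82) = 0
-24797 c = -23900
c = -23900/-24797 ≈ 0.9638 J/(g·°C)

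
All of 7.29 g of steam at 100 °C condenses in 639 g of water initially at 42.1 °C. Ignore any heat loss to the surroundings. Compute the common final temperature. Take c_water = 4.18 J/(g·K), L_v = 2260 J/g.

T_f ≈ 48.9 °C

Let T be the final temperature. ΣQ_i = 0:
steam→water at 100 °C releases m L_v = 7.29·2260 = 16475
  condensed water 100 °C→T: 30.47(T − 100)
  water warms: 639·4.18·(T − 42.1) = 2671(T − 42.1)
2701.5 T = 16475 + 3047.2 + 112450 = 131973
T ≈ 48.85 °C, under the boiling point, so the assumption holds.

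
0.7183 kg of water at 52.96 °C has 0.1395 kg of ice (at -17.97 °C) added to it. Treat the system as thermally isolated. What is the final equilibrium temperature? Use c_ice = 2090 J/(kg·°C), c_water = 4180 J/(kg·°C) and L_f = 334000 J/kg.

T_f ≈ 29.9 °C

Let T be the final temperature. ΣQ_i = 0:
ice -17.97→0 °C: 0.1395·2090·17.97 = 5239.2
  melt ice: 0.1395·334000 = 46593
  meltwater 0→T: 0.1395·4180·T = 583.11 T
  water: 3002.5(T − 52.96)
3585.6 T = 159012 − 51832 = 107180
T ≈ 29.89 °C — above 0 °C, consistent with complete melting.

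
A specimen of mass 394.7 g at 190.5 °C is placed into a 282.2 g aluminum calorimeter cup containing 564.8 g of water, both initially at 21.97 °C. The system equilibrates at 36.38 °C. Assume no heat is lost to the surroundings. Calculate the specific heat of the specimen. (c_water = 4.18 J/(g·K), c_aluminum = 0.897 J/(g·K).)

c ≈ 0.619 J/(g·K)

Heat gained plus heat lost sum to zero:
394.7·c·(36.38 − 190.5) + 564.8·4.18·(36.38 − 21.97) + 282.2·0.897·(36.38 − 21.97) = 0
-60831 c = -37668
c = -37668/-60831 ≈ 0.6192 J/(g·K)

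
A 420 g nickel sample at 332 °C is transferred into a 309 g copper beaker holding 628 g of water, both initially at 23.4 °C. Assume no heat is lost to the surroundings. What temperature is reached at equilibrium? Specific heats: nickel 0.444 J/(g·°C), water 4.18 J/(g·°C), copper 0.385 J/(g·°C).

Energy conservation, ΣQ = 0:
420*0.444*(T − 332) + 628*4.18*(T − 23.4) + 309*0.385*(T − 23.4) = 0
186.48(T − 332) + 2625(T − 23.4) + 118.97(T − 23.4) = 0
(186.48 + 2625 + 118.97) T = 186.48*332 + 2625*23.4 + 118.97*23.4
T ≈ 43.04 °C

T_f ≈ 43.0 °C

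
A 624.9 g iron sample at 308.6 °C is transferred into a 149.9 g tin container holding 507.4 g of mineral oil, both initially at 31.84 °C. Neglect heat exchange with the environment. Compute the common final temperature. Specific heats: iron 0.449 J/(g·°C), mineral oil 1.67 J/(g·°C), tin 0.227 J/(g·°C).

T_f = Σ m_i c_i T_i / Σ m_i c_i:
T_f = (280.58×308.6 + 847.36×31.84 + 34.03×31.84) / (280.58 + 847.36 + 34.03)
    = 114650 / 1162 ≈ 98.67 °C

T_f ≈ 98.7 °C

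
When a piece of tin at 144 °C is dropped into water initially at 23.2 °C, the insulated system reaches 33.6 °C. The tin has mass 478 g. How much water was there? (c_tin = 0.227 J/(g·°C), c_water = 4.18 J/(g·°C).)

|Q_tin| = |Q_water|:
478·0.227·(144 − 33.6) = m·4.18·(33.6 − 23.2)
43.47 m = 11979  ⇒  m ≈ 275.6 g

m ≈ 276 g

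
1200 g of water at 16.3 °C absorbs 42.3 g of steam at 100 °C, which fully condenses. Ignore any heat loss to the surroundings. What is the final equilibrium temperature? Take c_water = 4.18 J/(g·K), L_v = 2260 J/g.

T_f ≈ 37.6 °C

Heat gained plus heat lost sum to zero:
condense steam: −42.3×2260 = −95598; condensate cools 100→T: 42.3×4.18×(T − 100) = 176.81(T − 100); original water: 5016(T − 16.3)
5192.8 T = 95598 + 17681 + 81761 = 195040
T ≈ 37.56 °C (< 100 °C, so full condensation is consistent).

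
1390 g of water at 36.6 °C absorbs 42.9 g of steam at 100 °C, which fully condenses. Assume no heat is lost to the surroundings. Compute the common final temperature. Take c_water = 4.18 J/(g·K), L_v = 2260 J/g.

Sum of m c ΔT and latent-heat terms is zero:
latent heat released on condensation: 42.9×2260 = 96954
  condensate cools 100→T: 42.9×4.18×(T − 100) = 179.32(T − 100)
  original water: 5810.2(T − 36.6)
5989.5 T = 96954 + 17932 + 212653 = 327540
T ≈ 54.69 °C, under the boiling point, so the assumption holds.

T_f ≈ 54.7 °C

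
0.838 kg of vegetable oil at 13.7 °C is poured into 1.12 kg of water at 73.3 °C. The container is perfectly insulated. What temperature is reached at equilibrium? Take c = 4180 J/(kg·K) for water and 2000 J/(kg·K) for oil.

Heat lost by the water equals heat gained by the oil:
1.12*4180*(73.3 − T) = 0.838*2000*(T − 13.7)
4681.6(73.3 − T) = 1676(T − 13.7)
6357.6 T = 366122  ⇒  T ≈ 57.59 °C

T_f ≈ 57.6 °C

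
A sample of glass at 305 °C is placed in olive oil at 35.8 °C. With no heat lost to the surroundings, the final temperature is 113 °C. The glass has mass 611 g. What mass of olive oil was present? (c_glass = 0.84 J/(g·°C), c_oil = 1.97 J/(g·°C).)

Net heat exchanged in the isolated system is zero:
611·0.84·(113 − 305) + m·1.97·(113 − 35.8) = 0
152.08 m = 98542
m = 98542/152.08 ≈ 647.9 g

m ≈ 648 g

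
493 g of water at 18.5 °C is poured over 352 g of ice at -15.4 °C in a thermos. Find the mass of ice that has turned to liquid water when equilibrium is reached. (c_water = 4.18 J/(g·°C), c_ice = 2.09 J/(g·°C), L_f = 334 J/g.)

m_melted ≈ 80.2 g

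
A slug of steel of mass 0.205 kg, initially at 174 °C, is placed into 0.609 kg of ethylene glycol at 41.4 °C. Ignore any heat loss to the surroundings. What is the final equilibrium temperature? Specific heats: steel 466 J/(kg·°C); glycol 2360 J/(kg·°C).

Let T be the final temperature. ΣQ_i = 0:
0.205·466·(T − 174) + 0.609·2360·(T − 41.4) = 0
95.53(T − 174) + 1437.2(T − 41.4) = 0
(95.53 + 1437.2) T = 95.53·174 + 1437.2·41.4
T ≈ 49.66 °C

T_f ≈ 49.7 °C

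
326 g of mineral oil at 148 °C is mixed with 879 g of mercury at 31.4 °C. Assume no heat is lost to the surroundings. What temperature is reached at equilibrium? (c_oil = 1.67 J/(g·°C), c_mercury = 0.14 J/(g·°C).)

Setting the total heat transfer to zero:
326×1.67×(T − 148) + 879×0.14×(T − 31.4) = 0
544.42(T − 148) + 123.06(T − 31.4) = 0
(544.42 + 123.06) T = 544.42×148 + 123.06×31.4
T = 84438 / 667.48 = 127 °C

T_f ≈ 126.5 °C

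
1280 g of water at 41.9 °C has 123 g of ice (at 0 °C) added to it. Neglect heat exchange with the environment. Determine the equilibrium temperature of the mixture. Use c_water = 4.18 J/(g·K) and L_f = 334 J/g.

Let T be the final temperature. ΣQ_i = 0:
melt ice: 123×334 = 41082
  meltwater 0→T: 123×4.18×T = 514.14 T
  water: 5350.4(T − 41.9)
5864.5 T = 224182 − 41082 = 183100
T ≈ 31.22 °C. Since T > 0 °C, the all-ice-melts assumption holds.

T_f ≈ 31.2 °C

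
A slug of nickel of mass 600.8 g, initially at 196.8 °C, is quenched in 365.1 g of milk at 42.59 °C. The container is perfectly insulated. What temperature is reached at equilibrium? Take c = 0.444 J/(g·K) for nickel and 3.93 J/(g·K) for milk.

T_f ≈ 66.8 °C

Setting the total heat transfer to zero:
600.8×0.444×(T − 196.8) + 365.1×3.93×(T − 42.59) = 0
(266.76 + 1434.8) T = 266.76×196.8 + 1434.8×42.59
T ≈ 66.77 °C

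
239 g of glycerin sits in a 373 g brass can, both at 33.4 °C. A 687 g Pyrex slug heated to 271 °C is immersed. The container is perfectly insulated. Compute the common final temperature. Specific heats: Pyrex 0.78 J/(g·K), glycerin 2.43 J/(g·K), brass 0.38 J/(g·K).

Let T be the final temperature. ΣQ_i = 0:
687×0.78×(T − 271) + 239×2.43×(T − 33.4) + 373×0.38×(T − 33.4) = 0
535.86(T − 271) + 580.77(T − 33.4) + 141.74(T − 33.4) = 0
1258.4 T = 169350
T = 169350/1258.4 ≈ 134.58 °C

T_f ≈ 134.6 °C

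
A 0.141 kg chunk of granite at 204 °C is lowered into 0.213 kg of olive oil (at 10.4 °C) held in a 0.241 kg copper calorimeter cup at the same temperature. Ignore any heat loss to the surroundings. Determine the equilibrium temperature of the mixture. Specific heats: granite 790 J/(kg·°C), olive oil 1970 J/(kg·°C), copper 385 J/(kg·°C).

Conservation of energy gives ΣQ = 0:
0.141×790×(T − 204) + 0.213×1970×(T − 10.4) + 0.241×385×(T − 10.4) = 0
(111.39 + 419.61 + 92.78) T = 111.39×204 + 419.61×10.4 + 92.78×10.4
T ≈ 44.97 °C

T_f ≈ 45.0 °C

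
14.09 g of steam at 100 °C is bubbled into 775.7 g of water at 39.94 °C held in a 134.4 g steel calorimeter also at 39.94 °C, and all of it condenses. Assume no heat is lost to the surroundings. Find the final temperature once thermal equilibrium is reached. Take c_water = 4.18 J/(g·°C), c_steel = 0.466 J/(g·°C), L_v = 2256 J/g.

Let T be the final temperature. ΣQ_i = 0:
steam→water at 100 °C releases m L_v = 14.09×2256 = 31787; condensed water 100 °C→T: 58.9(T − 100); water warms: 775.7×4.18×(T − 39.94) = 3242.4(T − 39.94); cup: 62.63(T − 39.94)
3364 T = 31787 + 5889.6 + 132004 = 169681
T ≈ 50.44 °C (< 100 °C, so full condensation is consistent).

T_f ≈ 50.4 °C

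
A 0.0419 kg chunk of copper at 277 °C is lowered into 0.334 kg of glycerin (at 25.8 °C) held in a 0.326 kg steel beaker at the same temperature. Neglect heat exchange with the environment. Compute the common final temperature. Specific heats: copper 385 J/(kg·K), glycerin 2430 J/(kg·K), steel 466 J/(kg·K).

T_f ≈ 29.9 °C

Energy conservation, ΣQ = 0:
0.0419*385*(T − 277) + 0.334*2430*(T − 25.8) + 0.326*466*(T − 25.8) = 0
979.67 T = 29328
T ≈ 29.94 °C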